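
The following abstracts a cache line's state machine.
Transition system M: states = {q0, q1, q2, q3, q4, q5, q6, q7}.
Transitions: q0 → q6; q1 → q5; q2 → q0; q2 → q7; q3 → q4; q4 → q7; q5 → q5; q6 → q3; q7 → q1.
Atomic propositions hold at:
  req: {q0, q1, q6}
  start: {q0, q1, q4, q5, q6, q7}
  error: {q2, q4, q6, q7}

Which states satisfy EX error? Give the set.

{q0, q2, q3, q4}

Sat(EX error) = {s : some successor in {q2, q4, q6, q7}} = {q0, q2, q3, q4}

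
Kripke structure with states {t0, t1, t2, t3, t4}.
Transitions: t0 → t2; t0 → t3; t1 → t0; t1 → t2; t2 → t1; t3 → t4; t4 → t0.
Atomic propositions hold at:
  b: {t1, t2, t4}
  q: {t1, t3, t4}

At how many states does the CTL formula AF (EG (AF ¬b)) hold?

Sat(¬b) = {t0, t3}
AF ¬b: least fixpoint, start Z0 = {t0, t3}, add states with every successor in Z. Z1 = {t0, t3, t4}; fixed.
Sat(AF ¬b) = {t0, t3, t4}
EG (AF ¬b): greatest fixpoint, start Z0 = {t0, t3, t4}, keep only states in Sat with some successor in Z. Already a fixed point.
Sat(EG (AF ¬b)) = {t0, t3, t4}
AF (EG (AF ¬b)): least fixpoint, start Z0 = {t0, t3, t4}, add states with every successor in Z. Already a fixed point.
Sat(AF (EG (AF ¬b))) = {t0, t3, t4}
|Sat(AF (EG (AF ¬b)))| = |{t0, t3, t4}| = 3.

3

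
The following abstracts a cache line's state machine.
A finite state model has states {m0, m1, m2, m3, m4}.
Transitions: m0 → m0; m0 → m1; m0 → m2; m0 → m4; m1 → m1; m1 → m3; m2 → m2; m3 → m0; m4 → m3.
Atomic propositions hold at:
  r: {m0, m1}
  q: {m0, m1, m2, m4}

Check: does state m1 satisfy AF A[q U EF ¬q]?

Yes

Sat(¬q) = {m3}
EF ¬q: least fixpoint, start Z0 = {m3}, add states with some successor in Z. Z1 = {m1, m3, m4}; Z2 = {m0, m1, m3, m4}; fixed.
Sat(EF ¬q) = {m0, m1, m3, m4}
A[q U EF ¬q]: least fixpoint, start Z0 = Sat(EF ¬q) = {m0, m1, m3, m4}, add states in Sat(q) with every successor in Z. Already a fixed point.
Sat(A[q U EF ¬q]) = {m0, m1, m3, m4}
AF A[q U EF ¬q]: least fixpoint, start Z0 = {m0, m1, m3, m4}, add states with every successor in Z. Already a fixed point.
Sat(AF A[q U EF ¬q]) = {m0, m1, m3, m4}
m1 ∈ Sat(AF A[q U EF ¬q]) = {m0, m1, m3, m4}, so the formula holds at m1.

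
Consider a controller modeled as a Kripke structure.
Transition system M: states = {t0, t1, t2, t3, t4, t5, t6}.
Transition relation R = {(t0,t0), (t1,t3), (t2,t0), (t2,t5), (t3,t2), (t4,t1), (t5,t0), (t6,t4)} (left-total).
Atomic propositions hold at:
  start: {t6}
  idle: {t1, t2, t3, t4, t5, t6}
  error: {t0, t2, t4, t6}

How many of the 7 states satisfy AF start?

1

AF start: least fixpoint, start Z0 = {t6}, add states with every successor in Z. Already a fixed point.
Sat(AF start) = {t6}
|Sat(AF start)| = |{t6}| = 1.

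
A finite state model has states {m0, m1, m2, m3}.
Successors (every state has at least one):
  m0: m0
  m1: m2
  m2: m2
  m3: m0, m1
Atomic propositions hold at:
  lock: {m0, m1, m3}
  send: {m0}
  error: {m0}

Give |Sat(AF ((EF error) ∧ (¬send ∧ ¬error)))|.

EF error: least fixpoint, start Z0 = {m0}, add states with some successor in Z. Z1 = {m0, m3}; fixed.
Sat(EF error) = {m0, m3}
Sat(¬send) = {m1, m2, m3}
Sat(¬error) = {m1, m2, m3}
Sat(¬send ∧ ¬error) = {m1, m2, m3}
Sat((EF error) ∧ (¬send ∧ ¬error)) = {m3}
AF ((EF error) ∧ (¬send ∧ ¬error)): least fixpoint, start Z0 = {m3}, add states with every successor in Z. Already a fixed point.
Sat(AF ((EF error) ∧ (¬send ∧ ¬error))) = {m3}
|Sat(AF ((EF error) ∧ (¬send ∧ ¬error)))| = |{m3}| = 1.

1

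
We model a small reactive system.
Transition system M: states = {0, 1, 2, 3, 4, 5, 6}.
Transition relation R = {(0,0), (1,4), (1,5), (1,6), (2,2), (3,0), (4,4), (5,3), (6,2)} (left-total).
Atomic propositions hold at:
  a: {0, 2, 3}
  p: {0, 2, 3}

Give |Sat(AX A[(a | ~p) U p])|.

5

Sat(~p) = {1, 4, 5, 6}
Sat(a | ~p) = {0, 1, 2, 3, 4, 5, 6}
A[(a | ~p) U p]: least fixpoint, start Z0 = Sat(p) = {0, 2, 3}, add states in Sat(a | ~p) with every successor in Z. Z1 = {0, 2, 3, 5, 6}; fixed.
Sat(A[(a | ~p) U p]) = {0, 2, 3, 5, 6}
Sat(AX A[(a | ~p) U p]) = {s : every successor in {0, 2, 3, 5, 6}} = {0, 2, 3, 5, 6}
|Sat(AX A[(a | ~p) U p])| = |{0, 2, 3, 5, 6}| = 5.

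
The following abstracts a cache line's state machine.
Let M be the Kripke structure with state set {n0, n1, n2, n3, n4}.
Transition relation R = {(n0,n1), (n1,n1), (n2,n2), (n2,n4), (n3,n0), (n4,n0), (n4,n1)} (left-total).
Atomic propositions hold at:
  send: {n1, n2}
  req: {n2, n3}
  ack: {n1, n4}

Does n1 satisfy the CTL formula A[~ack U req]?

No

Sat(~ack) = {n0, n2, n3}
A[~ack U req]: least fixpoint, start Z0 = Sat(req) = {n2, n3}, add states in Sat(~ack) with every successor in Z. Already a fixed point.
Sat(A[~ack U req]) = {n2, n3}
n1 ∉ Sat(A[~ack U req]) = {n2, n3}, so the formula does not hold at n1.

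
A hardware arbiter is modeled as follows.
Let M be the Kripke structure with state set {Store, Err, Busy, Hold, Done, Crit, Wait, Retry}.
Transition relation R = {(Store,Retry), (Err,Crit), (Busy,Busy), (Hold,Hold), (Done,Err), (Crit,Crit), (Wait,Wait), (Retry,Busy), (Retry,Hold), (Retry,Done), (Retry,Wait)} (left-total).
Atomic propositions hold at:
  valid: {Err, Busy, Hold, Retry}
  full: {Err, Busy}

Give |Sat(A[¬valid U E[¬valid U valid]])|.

6

Sat(¬valid) = {Store, Done, Crit, Wait}
E[¬valid U valid]: least fixpoint, start Z0 = Sat(valid) = {Err, Busy, Hold, Retry}, add states in Sat(¬valid) with some successor in Z. Z1 = {Store, Err, Busy, Hold, Done, Retry}; fixed.
Sat(E[¬valid U valid]) = {Store, Err, Busy, Hold, Done, Retry}
A[¬valid U E[¬valid U valid]]: least fixpoint, start Z0 = Sat(E[¬valid U valid]) = {Store, Err, Busy, Hold, Done, Retry}, add states in Sat(¬valid) with every successor in Z. Already a fixed point.
Sat(A[¬valid U E[¬valid U valid]]) = {Store, Err, Busy, Hold, Done, Retry}
|Sat(A[¬valid U E[¬valid U valid]])| = |{Store, Err, Busy, Hold, Done, Retry}| = 6.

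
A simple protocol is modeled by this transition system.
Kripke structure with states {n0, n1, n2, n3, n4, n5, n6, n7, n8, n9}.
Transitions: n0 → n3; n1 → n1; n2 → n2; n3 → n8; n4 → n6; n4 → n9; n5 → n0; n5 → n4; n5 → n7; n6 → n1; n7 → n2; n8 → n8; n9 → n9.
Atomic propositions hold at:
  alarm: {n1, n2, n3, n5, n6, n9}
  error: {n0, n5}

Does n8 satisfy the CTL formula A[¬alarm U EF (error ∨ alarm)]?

No

Sat(¬alarm) = {n0, n4, n7, n8}
Sat(error ∨ alarm) = {n0, n1, n2, n3, n5, n6, n9}
EF (error ∨ alarm): least fixpoint, start Z0 = {n0, n1, n2, n3, n5, n6, n9}, add states with some successor in Z. Z1 = {n0, n1, n2, n3, n4, n5, n6, n7, n9}; fixed.
Sat(EF (error ∨ alarm)) = {n0, n1, n2, n3, n4, n5, n6, n7, n9}
A[¬alarm U EF (error ∨ alarm)]: least fixpoint, start Z0 = Sat(EF (error ∨ alarm)) = {n0, n1, n2, n3, n4, n5, n6, n7, n9}, add states in Sat(¬alarm) with every successor in Z. Already a fixed point.
Sat(A[¬alarm U EF (error ∨ alarm)]) = {n0, n1, n2, n3, n4, n5, n6, n7, n9}
n8 ∉ Sat(A[¬alarm U EF (error ∨ alarm)]) = {n0, n1, n2, n3, n4, n5, n6, n7, n9}, so the formula does not hold at n8.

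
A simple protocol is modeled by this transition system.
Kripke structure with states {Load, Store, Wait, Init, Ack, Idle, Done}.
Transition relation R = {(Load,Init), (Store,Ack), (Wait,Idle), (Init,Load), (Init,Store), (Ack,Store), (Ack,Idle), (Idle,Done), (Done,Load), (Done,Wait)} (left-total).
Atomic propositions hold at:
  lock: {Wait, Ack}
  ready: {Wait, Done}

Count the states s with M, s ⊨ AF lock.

3

AF lock: least fixpoint, start Z0 = {Wait, Ack}, add states with every successor in Z. Z1 = {Store, Wait, Ack}; fixed.
Sat(AF lock) = {Store, Wait, Ack}
|Sat(AF lock)| = |{Store, Wait, Ack}| = 3.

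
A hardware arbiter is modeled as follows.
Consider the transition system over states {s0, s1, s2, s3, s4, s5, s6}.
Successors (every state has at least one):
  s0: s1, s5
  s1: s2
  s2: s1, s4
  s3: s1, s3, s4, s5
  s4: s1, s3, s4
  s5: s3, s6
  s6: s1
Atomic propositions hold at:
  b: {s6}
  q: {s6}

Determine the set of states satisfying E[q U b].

{s6}

E[q U b]: least fixpoint, start Z0 = Sat(b) = {s6}, add states in Sat(q) with some successor in Z. Already a fixed point.
Sat(E[q U b]) = {s6}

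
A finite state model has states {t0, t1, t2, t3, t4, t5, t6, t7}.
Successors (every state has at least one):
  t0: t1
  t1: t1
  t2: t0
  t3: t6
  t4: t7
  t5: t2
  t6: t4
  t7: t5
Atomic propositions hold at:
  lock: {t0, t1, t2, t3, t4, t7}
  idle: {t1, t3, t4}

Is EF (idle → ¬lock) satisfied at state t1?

Sat(¬lock) = {t5, t6}
Sat(idle → ¬lock) = {t0, t2, t5, t6, t7}
EF (idle → ¬lock): least fixpoint, start Z0 = {t0, t2, t5, t6, t7}, add states with some successor in Z. Z1 = {t0, t2, t3, t4, t5, t6, t7}; fixed.
Sat(EF (idle → ¬lock)) = {t0, t2, t3, t4, t5, t6, t7}
t1 ∉ Sat(EF (idle → ¬lock)) = {t0, t2, t3, t4, t5, t6, t7}, so the formula does not hold at t1.

No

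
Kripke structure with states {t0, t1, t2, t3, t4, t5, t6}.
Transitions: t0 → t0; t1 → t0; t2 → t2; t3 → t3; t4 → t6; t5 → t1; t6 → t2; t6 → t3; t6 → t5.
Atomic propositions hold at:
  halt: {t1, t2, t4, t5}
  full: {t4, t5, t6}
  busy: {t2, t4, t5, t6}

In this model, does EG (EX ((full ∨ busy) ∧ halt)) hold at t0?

No

Sat(full ∨ busy) = {t2, t4, t5, t6}
Sat((full ∨ busy) ∧ halt) = {t2, t4, t5}
Sat(EX ((full ∨ busy) ∧ halt)) = {s : some successor in {t2, t4, t5}} = {t2, t6}
EG (EX ((full ∨ busy) ∧ halt)): greatest fixpoint, start Z0 = {t2, t6}, keep only states in Sat with some successor in Z. Already a fixed point.
Sat(EG (EX ((full ∨ busy) ∧ halt))) = {t2, t6}
t0 ∉ Sat(EG (EX ((full ∨ busy) ∧ halt))) = {t2, t6}, so the formula does not hold at t0.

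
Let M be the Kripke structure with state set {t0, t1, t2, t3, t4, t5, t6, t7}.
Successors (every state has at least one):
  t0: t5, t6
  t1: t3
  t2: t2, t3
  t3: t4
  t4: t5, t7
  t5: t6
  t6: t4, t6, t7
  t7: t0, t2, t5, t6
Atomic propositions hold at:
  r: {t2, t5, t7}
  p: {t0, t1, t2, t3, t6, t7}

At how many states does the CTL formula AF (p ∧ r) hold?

2

Sat(p ∧ r) = {t2, t7}
AF (p ∧ r): least fixpoint, start Z0 = {t2, t7}, add states with every successor in Z. Already a fixed point.
Sat(AF (p ∧ r)) = {t2, t7}
|Sat(AF (p ∧ r))| = |{t2, t7}| = 2.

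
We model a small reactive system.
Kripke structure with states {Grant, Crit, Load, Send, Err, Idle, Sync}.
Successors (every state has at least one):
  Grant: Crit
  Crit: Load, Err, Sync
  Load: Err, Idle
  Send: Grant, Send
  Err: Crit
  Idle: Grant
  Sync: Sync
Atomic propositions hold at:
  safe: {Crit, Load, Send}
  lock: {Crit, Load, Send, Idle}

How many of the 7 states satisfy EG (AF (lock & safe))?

Sat(lock & safe) = {Crit, Load, Send}
AF (lock & safe): least fixpoint, start Z0 = {Crit, Load, Send}, add states with every successor in Z. Z1 = {Grant, Crit, Load, Send, Err}; Z2 = {Grant, Crit, Load, Send, Err, Idle}; fixed.
Sat(AF (lock & safe)) = {Grant, Crit, Load, Send, Err, Idle}
EG (AF (lock & safe)): greatest fixpoint, start Z0 = {Grant, Crit, Load, Send, Err, Idle}, keep only states in Sat with some successor in Z. Already a fixed point.
Sat(EG (AF (lock & safe))) = {Grant, Crit, Load, Send, Err, Idle}
|Sat(EG (AF (lock & safe)))| = |{Grant, Crit, Load, Send, Err, Idle}| = 6.

6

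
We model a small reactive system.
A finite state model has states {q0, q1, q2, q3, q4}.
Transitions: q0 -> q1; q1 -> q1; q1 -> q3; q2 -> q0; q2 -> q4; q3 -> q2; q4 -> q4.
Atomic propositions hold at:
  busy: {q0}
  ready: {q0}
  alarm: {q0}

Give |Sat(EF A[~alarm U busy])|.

Sat(~alarm) = {q1, q2, q3, q4}
A[~alarm U busy]: least fixpoint, start Z0 = Sat(busy) = {q0}, add states in Sat(~alarm) with every successor in Z. Already a fixed point.
Sat(A[~alarm U busy]) = {q0}
EF A[~alarm U busy]: least fixpoint, start Z0 = {q0}, add states with some successor in Z. Z1 = {q0, q2}; Z2 = {q0, q2, q3}; Z3 = {q0, q1, q2, q3}; fixed.
Sat(EF A[~alarm U busy]) = {q0, q1, q2, q3}
|Sat(EF A[~alarm U busy])| = |{q0, q1, q2, q3}| = 4.

4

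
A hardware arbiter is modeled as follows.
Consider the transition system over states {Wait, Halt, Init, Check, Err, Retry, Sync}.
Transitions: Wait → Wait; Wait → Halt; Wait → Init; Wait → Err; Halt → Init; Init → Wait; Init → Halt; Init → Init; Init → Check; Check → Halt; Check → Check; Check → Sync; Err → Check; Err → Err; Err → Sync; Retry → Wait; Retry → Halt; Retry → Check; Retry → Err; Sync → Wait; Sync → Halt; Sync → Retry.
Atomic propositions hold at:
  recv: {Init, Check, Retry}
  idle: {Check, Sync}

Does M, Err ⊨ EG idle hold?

No

EG idle: greatest fixpoint, start Z0 = {Check, Sync}, keep only states in Sat with some successor in Z. Z1 = {Check}; fixed.
Sat(EG idle) = {Check}
Err ∉ Sat(EG idle) = {Check}, so the formula does not hold at Err.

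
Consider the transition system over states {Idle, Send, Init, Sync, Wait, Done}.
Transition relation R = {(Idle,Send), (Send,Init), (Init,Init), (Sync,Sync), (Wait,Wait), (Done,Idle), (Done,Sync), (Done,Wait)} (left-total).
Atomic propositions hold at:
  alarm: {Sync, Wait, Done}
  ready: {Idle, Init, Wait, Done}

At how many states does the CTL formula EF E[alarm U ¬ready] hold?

4

Sat(¬ready) = {Send, Sync}
E[alarm U ¬ready]: least fixpoint, start Z0 = Sat(¬ready) = {Send, Sync}, add states in Sat(alarm) with some successor in Z. Z1 = {Send, Sync, Done}; fixed.
Sat(E[alarm U ¬ready]) = {Send, Sync, Done}
EF E[alarm U ¬ready]: least fixpoint, start Z0 = {Send, Sync, Done}, add states with some successor in Z. Z1 = {Idle, Send, Sync, Done}; fixed.
Sat(EF E[alarm U ¬ready]) = {Idle, Send, Sync, Done}
|Sat(EF E[alarm U ¬ready])| = |{Idle, Send, Sync, Done}| = 4.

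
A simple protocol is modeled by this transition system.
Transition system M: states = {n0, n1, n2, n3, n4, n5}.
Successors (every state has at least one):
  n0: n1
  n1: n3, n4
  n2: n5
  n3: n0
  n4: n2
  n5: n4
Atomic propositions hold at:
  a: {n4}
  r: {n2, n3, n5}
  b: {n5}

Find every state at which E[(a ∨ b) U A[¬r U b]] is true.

Sat(a ∨ b) = {n4, n5}
Sat(¬r) = {n0, n1, n4}
A[¬r U b]: least fixpoint, start Z0 = Sat(b) = {n5}, add states in Sat(¬r) with every successor in Z. Already a fixed point.
Sat(A[¬r U b]) = {n5}
E[(a ∨ b) U A[¬r U b]]: least fixpoint, start Z0 = Sat(A[¬r U b]) = {n5}, add states in Sat(a ∨ b) with some successor in Z. Already a fixed point.
Sat(E[(a ∨ b) U A[¬r U b]]) = {n5}

{n5}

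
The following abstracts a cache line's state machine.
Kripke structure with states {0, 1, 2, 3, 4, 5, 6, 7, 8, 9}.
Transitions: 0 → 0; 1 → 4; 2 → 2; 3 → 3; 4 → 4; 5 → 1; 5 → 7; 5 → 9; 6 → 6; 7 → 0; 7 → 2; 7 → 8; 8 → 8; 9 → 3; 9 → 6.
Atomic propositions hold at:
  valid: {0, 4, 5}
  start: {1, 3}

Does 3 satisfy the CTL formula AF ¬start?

Sat(¬start) = {0, 2, 4, 5, 6, 7, 8, 9}
AF ¬start: least fixpoint, start Z0 = {0, 2, 4, 5, 6, 7, 8, 9}, add states with every successor in Z. Z1 = {0, 1, 2, 4, 5, 6, 7, 8, 9}; fixed.
Sat(AF ¬start) = {0, 1, 2, 4, 5, 6, 7, 8, 9}
3 ∉ Sat(AF ¬start) = {0, 1, 2, 4, 5, 6, 7, 8, 9}, so the formula does not hold at 3.

No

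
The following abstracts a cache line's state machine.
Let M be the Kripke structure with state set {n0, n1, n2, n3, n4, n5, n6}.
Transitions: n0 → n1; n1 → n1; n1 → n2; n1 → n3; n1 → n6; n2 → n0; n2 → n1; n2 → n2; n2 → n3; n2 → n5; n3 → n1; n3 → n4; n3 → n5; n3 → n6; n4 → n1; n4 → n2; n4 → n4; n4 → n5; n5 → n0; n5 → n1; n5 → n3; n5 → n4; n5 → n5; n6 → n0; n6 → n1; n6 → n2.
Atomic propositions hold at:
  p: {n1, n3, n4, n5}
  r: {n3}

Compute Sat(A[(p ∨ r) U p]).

Sat(p ∨ r) = {n1, n3, n4, n5}
A[(p ∨ r) U p]: least fixpoint, start Z0 = Sat(p) = {n1, n3, n4, n5}, add states in Sat(p ∨ r) with every successor in Z. Already a fixed point.
Sat(A[(p ∨ r) U p]) = {n1, n3, n4, n5}

{n1, n3, n4, n5}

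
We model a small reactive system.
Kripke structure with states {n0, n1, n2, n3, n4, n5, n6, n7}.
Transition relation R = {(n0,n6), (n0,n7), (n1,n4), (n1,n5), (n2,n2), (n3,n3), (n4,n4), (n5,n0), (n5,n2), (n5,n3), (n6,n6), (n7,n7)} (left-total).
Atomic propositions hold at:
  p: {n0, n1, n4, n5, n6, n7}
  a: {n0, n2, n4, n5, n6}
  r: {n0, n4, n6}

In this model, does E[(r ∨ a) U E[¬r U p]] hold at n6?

Yes

Sat(r ∨ a) = {n0, n2, n4, n5, n6}
Sat(¬r) = {n1, n2, n3, n5, n7}
E[¬r U p]: least fixpoint, start Z0 = Sat(p) = {n0, n1, n4, n5, n6, n7}, add states in Sat(¬r) with some successor in Z. Already a fixed point.
Sat(E[¬r U p]) = {n0, n1, n4, n5, n6, n7}
E[(r ∨ a) U E[¬r U p]]: least fixpoint, start Z0 = Sat(E[¬r U p]) = {n0, n1, n4, n5, n6, n7}, add states in Sat(r ∨ a) with some successor in Z. Already a fixed point.
Sat(E[(r ∨ a) U E[¬r U p]]) = {n0, n1, n4, n5, n6, n7}
n6 ∈ Sat(E[(r ∨ a) U E[¬r U p]]) = {n0, n1, n4, n5, n6, n7}, so the formula holds at n6.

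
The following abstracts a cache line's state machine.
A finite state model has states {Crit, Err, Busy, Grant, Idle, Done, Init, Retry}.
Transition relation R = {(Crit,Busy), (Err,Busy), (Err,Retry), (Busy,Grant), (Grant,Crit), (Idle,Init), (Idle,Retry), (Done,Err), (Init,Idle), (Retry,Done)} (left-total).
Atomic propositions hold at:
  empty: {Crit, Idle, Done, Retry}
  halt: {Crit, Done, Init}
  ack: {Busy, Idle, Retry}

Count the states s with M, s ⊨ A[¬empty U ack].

Sat(¬empty) = {Err, Busy, Grant, Init}
A[¬empty U ack]: least fixpoint, start Z0 = Sat(ack) = {Busy, Idle, Retry}, add states in Sat(¬empty) with every successor in Z. Z1 = {Err, Busy, Idle, Init, Retry}; fixed.
Sat(A[¬empty U ack]) = {Err, Busy, Idle, Init, Retry}
|Sat(A[¬empty U ack])| = |{Err, Busy, Idle, Init, Retry}| = 5.

5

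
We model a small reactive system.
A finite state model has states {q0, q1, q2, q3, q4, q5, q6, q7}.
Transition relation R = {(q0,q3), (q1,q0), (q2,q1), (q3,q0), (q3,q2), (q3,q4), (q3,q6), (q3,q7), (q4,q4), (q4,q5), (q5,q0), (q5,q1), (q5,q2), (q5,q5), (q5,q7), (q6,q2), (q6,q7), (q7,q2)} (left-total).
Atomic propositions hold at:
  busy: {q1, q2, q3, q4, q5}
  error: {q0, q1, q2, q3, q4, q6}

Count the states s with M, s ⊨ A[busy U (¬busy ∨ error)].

7

Sat(¬busy) = {q0, q6, q7}
Sat(¬busy ∨ error) = {q0, q1, q2, q3, q4, q6, q7}
A[busy U (¬busy ∨ error)]: least fixpoint, start Z0 = Sat((¬busy ∨ error)) = {q0, q1, q2, q3, q4, q6, q7}, add states in Sat(busy) with every successor in Z. Already a fixed point.
Sat(A[busy U (¬busy ∨ error)]) = {q0, q1, q2, q3, q4, q6, q7}
|Sat(A[busy U (¬busy ∨ error)])| = |{q0, q1, q2, q3, q4, q6, q7}| = 7.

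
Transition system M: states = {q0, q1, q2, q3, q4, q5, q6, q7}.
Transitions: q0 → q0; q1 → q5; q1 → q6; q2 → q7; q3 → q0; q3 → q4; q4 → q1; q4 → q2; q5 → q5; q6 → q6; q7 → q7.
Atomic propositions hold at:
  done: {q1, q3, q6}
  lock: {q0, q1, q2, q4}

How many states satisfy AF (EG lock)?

1

EG lock: greatest fixpoint, start Z0 = {q0, q1, q2, q4}, keep only states in Sat with some successor in Z. Z1 = {q0, q4}; Z2 = {q0}; fixed.
Sat(EG lock) = {q0}
AF (EG lock): least fixpoint, start Z0 = {q0}, add states with every successor in Z. Already a fixed point.
Sat(AF (EG lock)) = {q0}
|Sat(AF (EG lock))| = |{q0}| = 1.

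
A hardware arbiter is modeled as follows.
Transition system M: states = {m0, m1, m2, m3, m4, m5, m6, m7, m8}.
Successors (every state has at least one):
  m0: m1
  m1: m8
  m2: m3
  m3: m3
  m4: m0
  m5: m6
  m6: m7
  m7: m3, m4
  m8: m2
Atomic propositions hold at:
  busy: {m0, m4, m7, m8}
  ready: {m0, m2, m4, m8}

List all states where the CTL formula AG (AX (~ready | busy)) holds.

{m2, m3}

Sat(~ready) = {m1, m3, m5, m6, m7}
Sat(~ready | busy) = {m0, m1, m3, m4, m5, m6, m7, m8}
Sat(AX (~ready | busy)) = {s : every successor in {m0, m1, m3, m4, m5, m6, m7, m8}} = {m0, m1, m2, m3, m4, m5, m6, m7}
AG (AX (~ready | busy)): greatest fixpoint, start Z0 = {m0, m1, m2, m3, m4, m5, m6, m7}, keep only states in Sat with every successor in Z. Z1 = {m0, m2, m3, m4, m5, m6, m7}; Z2 = {m2, m3, m4, m5, m6, m7}; Z3 = {m2, m3, m5, m6, m7}; Z4 = {m2, m3, m5, m6}; Z5 = {m2, m3, m5}; Z6 = {m2, m3}; fixed.
Sat(AG (AX (~ready | busy))) = {m2, m3}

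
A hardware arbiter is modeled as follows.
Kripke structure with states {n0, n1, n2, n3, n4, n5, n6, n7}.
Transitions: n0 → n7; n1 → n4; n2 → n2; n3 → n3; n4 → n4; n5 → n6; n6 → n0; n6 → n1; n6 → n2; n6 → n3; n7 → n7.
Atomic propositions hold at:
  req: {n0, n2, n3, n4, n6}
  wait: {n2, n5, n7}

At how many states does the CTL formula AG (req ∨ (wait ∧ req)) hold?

Sat(wait ∧ req) = {n2}
Sat(req ∨ (wait ∧ req)) = {n0, n2, n3, n4, n6}
AG (req ∨ (wait ∧ req)): greatest fixpoint, start Z0 = {n0, n2, n3, n4, n6}, keep only states in Sat with every successor in Z. Z1 = {n2, n3, n4}; fixed.
Sat(AG (req ∨ (wait ∧ req))) = {n2, n3, n4}
|Sat(AG (req ∨ (wait ∧ req)))| = |{n2, n3, n4}| = 3.

3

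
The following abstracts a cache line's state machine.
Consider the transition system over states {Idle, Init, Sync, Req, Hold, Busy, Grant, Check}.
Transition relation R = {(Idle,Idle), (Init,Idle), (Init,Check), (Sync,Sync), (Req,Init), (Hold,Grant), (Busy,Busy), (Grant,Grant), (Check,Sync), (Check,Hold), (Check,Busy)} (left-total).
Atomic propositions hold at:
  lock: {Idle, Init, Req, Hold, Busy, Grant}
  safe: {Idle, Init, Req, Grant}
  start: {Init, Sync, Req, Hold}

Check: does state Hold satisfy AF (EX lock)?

Sat(EX lock) = {s : some successor in {Idle, Init, Req, Hold, Busy, Grant}} = {Idle, Init, Req, Hold, Busy, Grant, Check}
AF (EX lock): least fixpoint, start Z0 = {Idle, Init, Req, Hold, Busy, Grant, Check}, add states with every successor in Z. Already a fixed point.
Sat(AF (EX lock)) = {Idle, Init, Req, Hold, Busy, Grant, Check}
Hold ∈ Sat(AF (EX lock)) = {Idle, Init, Req, Hold, Busy, Grant, Check}, so the formula holds at Hold.

Yes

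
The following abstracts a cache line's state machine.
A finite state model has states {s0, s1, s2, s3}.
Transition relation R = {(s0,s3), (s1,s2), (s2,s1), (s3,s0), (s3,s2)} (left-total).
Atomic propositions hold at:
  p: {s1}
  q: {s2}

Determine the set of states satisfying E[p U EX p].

{s1, s2}

Sat(EX p) = {s : some successor in {s1}} = {s2}
E[p U EX p]: least fixpoint, start Z0 = Sat(EX p) = {s2}, add states in Sat(p) with some successor in Z. Z1 = {s1, s2}; fixed.
Sat(E[p U EX p]) = {s1, s2}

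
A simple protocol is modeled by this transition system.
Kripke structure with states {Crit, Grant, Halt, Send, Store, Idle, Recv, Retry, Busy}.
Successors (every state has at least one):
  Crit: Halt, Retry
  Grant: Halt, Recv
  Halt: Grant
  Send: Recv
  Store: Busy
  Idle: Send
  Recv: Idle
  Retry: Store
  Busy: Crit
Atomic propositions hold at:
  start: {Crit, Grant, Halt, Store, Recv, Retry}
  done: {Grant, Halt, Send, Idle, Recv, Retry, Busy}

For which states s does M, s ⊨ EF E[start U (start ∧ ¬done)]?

{Crit, Store, Retry, Busy}

Sat(¬done) = {Crit, Store}
Sat(start ∧ ¬done) = {Crit, Store}
E[start U (start ∧ ¬done)]: least fixpoint, start Z0 = Sat((start ∧ ¬done)) = {Crit, Store}, add states in Sat(start) with some successor in Z. Z1 = {Crit, Store, Retry}; fixed.
Sat(E[start U (start ∧ ¬done)]) = {Crit, Store, Retry}
EF E[start U (start ∧ ¬done)]: least fixpoint, start Z0 = {Crit, Store, Retry}, add states with some successor in Z. Z1 = {Crit, Store, Retry, Busy}; fixed.
Sat(EF E[start U (start ∧ ¬done)]) = {Crit, Store, Retry, Busy}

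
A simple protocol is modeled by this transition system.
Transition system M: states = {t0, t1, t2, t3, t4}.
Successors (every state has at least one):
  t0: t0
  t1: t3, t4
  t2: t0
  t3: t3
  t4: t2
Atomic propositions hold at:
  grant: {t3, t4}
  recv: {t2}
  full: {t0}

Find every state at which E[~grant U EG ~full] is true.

{t1, t3}

Sat(~grant) = {t0, t1, t2}
Sat(~full) = {t1, t2, t3, t4}
EG ~full: greatest fixpoint, start Z0 = {t1, t2, t3, t4}, keep only states in Sat with some successor in Z. Z1 = {t1, t3, t4}; Z2 = {t1, t3}; fixed.
Sat(EG ~full) = {t1, t3}
E[~grant U EG ~full]: least fixpoint, start Z0 = Sat(EG ~full) = {t1, t3}, add states in Sat(~grant) with some successor in Z. Already a fixed point.
Sat(E[~grant U EG ~full]) = {t1, t3}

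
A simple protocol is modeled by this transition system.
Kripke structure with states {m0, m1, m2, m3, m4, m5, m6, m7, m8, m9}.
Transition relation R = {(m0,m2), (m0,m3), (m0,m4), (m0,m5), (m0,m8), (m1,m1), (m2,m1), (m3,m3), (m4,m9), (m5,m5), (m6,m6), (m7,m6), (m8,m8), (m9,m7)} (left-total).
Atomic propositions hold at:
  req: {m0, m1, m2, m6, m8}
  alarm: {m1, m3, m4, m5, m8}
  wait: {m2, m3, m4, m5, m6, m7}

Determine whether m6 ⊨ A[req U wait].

Yes

A[req U wait]: least fixpoint, start Z0 = Sat(wait) = {m2, m3, m4, m5, m6, m7}, add states in Sat(req) with every successor in Z. Already a fixed point.
Sat(A[req U wait]) = {m2, m3, m4, m5, m6, m7}
m6 ∈ Sat(A[req U wait]) = {m2, m3, m4, m5, m6, m7}, so the formula holds at m6.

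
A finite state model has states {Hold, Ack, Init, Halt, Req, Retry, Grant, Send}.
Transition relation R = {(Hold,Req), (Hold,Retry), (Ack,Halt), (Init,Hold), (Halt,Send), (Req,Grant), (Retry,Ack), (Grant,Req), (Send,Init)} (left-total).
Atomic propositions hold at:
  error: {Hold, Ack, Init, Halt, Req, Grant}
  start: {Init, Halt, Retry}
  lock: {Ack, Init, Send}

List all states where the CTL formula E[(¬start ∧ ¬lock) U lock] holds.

{Ack, Init, Send}

Sat(¬start) = {Hold, Ack, Req, Grant, Send}
Sat(¬lock) = {Hold, Halt, Req, Retry, Grant}
Sat(¬start ∧ ¬lock) = {Hold, Req, Grant}
E[(¬start ∧ ¬lock) U lock]: least fixpoint, start Z0 = Sat(lock) = {Ack, Init, Send}, add states in Sat(¬start ∧ ¬lock) with some successor in Z. Already a fixed point.
Sat(E[(¬start ∧ ¬lock) U lock]) = {Ack, Init, Send}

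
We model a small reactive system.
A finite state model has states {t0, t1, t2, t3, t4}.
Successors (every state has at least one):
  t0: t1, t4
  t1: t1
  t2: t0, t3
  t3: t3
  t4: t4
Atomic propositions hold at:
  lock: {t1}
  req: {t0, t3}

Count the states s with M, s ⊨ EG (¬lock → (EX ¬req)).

Sat(¬lock) = {t0, t2, t3, t4}
Sat(¬req) = {t1, t2, t4}
Sat(EX ¬req) = {s : some successor in {t1, t2, t4}} = {t0, t1, t4}
Sat(¬lock → (EX ¬req)) = {t0, t1, t4}
EG (¬lock → (EX ¬req)): greatest fixpoint, start Z0 = {t0, t1, t4}, keep only states in Sat with some successor in Z. Already a fixed point.
Sat(EG (¬lock → (EX ¬req))) = {t0, t1, t4}
|Sat(EG (¬lock → (EX ¬req)))| = |{t0, t1, t4}| = 3.

3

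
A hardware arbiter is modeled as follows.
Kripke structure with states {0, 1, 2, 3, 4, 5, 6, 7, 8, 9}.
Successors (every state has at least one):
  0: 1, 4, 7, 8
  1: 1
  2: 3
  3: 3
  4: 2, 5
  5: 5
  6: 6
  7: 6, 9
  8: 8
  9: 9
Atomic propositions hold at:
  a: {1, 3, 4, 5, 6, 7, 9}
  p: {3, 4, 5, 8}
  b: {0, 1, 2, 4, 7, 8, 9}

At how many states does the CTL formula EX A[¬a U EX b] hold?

Sat(¬a) = {0, 2, 8}
Sat(EX b) = {s : some successor in {0, 1, 2, 4, 7, 8, 9}} = {0, 1, 4, 7, 8, 9}
A[¬a U EX b]: least fixpoint, start Z0 = Sat(EX b) = {0, 1, 4, 7, 8, 9}, add states in Sat(¬a) with every successor in Z. Already a fixed point.
Sat(A[¬a U EX b]) = {0, 1, 4, 7, 8, 9}
Sat(EX A[¬a U EX b]) = {s : some successor in {0, 1, 4, 7, 8, 9}} = {0, 1, 7, 8, 9}
|Sat(EX A[¬a U EX b])| = |{0, 1, 7, 8, 9}| = 5.

5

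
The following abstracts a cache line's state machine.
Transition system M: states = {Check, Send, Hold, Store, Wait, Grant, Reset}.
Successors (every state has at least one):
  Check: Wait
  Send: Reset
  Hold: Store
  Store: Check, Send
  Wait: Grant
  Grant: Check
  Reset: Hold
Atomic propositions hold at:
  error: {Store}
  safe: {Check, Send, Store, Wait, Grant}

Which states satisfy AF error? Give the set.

{Send, Hold, Store, Reset}

AF error: least fixpoint, start Z0 = {Store}, add states with every successor in Z. Z1 = {Hold, Store}; Z2 = {Hold, Store, Reset}; Z3 = {Send, Hold, Store, Reset}; fixed.
Sat(AF error) = {Send, Hold, Store, Reset}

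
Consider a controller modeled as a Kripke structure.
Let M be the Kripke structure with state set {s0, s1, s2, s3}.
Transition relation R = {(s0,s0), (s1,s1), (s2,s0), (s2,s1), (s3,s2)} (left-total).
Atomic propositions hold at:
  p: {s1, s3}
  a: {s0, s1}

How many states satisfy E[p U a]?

E[p U a]: least fixpoint, start Z0 = Sat(a) = {s0, s1}, add states in Sat(p) with some successor in Z. Already a fixed point.
Sat(E[p U a]) = {s0, s1}
|Sat(E[p U a])| = |{s0, s1}| = 2.

2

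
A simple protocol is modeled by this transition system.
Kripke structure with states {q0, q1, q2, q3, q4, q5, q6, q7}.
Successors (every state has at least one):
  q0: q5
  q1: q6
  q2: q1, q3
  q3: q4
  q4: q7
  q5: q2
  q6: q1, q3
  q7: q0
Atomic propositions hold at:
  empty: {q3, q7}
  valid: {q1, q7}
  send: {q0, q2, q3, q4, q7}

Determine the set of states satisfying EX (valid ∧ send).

Sat(valid ∧ send) = {q7}
Sat(EX (valid ∧ send)) = {s : some successor in {q7}} = {q4}

{q4}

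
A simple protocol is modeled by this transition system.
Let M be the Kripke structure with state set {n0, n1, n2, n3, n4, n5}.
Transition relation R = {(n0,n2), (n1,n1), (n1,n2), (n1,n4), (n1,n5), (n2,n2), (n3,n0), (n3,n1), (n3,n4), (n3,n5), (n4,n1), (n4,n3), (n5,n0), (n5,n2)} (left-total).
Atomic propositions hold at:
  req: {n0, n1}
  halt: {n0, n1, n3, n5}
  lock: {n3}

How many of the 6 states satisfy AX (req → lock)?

2

Sat(req → lock) = {n2, n3, n4, n5}
Sat(AX (req → lock)) = {s : every successor in {n2, n3, n4, n5}} = {n0, n2}
|Sat(AX (req → lock))| = |{n0, n2}| = 2.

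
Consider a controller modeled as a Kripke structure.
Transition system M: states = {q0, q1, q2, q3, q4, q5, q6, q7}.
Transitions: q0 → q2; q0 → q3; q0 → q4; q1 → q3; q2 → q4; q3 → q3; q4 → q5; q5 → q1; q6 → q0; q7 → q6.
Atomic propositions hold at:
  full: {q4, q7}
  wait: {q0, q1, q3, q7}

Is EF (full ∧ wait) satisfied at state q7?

Sat(full ∧ wait) = {q7}
EF (full ∧ wait): least fixpoint, start Z0 = {q7}, add states with some successor in Z. Already a fixed point.
Sat(EF (full ∧ wait)) = {q7}
q7 ∈ Sat(EF (full ∧ wait)) = {q7}, so the formula holds at q7.

Yes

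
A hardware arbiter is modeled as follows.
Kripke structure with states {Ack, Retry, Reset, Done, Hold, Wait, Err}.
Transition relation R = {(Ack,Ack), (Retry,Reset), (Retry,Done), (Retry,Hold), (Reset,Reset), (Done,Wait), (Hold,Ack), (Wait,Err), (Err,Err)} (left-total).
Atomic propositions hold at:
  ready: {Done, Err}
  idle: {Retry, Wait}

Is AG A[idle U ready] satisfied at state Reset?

No

A[idle U ready]: least fixpoint, start Z0 = Sat(ready) = {Done, Err}, add states in Sat(idle) with every successor in Z. Z1 = {Done, Wait, Err}; fixed.
Sat(A[idle U ready]) = {Done, Wait, Err}
AG A[idle U ready]: greatest fixpoint, start Z0 = {Done, Wait, Err}, keep only states in Sat with every successor in Z. Already a fixed point.
Sat(AG A[idle U ready]) = {Done, Wait, Err}
Reset ∉ Sat(AG A[idle U ready]) = {Done, Wait, Err}, so the formula does not hold at Reset.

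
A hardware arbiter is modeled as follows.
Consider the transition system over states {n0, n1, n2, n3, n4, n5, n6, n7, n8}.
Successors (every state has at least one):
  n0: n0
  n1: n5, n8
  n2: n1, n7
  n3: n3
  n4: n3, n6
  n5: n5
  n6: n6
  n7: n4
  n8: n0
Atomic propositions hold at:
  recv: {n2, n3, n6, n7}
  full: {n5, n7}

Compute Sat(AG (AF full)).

AF full: least fixpoint, start Z0 = {n5, n7}, add states with every successor in Z. Already a fixed point.
Sat(AF full) = {n5, n7}
AG (AF full): greatest fixpoint, start Z0 = {n5, n7}, keep only states in Sat with every successor in Z. Z1 = {n5}; fixed.
Sat(AG (AF full)) = {n5}

{n5}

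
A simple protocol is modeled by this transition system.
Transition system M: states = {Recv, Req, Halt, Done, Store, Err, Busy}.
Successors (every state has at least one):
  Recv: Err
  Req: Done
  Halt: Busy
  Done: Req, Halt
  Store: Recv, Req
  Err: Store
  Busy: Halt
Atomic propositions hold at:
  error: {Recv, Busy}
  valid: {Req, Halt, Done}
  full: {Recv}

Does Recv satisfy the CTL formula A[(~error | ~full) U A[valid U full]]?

Yes

Sat(~error) = {Req, Halt, Done, Store, Err}
Sat(~full) = {Req, Halt, Done, Store, Err, Busy}
Sat(~error | ~full) = {Req, Halt, Done, Store, Err, Busy}
A[valid U full]: least fixpoint, start Z0 = Sat(full) = {Recv}, add states in Sat(valid) with every successor in Z. Already a fixed point.
Sat(A[valid U full]) = {Recv}
A[(~error | ~full) U A[valid U full]]: least fixpoint, start Z0 = Sat(A[valid U full]) = {Recv}, add states in Sat(~error | ~full) with every successor in Z. Already a fixed point.
Sat(A[(~error | ~full) U A[valid U full]]) = {Recv}
Recv ∈ Sat(A[(~error | ~full) U A[valid U full]]) = {Recv}, so the formula holds at Recv.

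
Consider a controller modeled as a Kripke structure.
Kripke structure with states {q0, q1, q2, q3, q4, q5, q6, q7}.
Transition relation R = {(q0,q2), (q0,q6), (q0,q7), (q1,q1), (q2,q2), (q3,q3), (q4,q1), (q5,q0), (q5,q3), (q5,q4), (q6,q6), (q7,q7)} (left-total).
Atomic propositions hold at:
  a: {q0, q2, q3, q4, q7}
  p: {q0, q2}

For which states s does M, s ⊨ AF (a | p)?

{q0, q2, q3, q4, q5, q7}

Sat(a | p) = {q0, q2, q3, q4, q7}
AF (a | p): least fixpoint, start Z0 = {q0, q2, q3, q4, q7}, add states with every successor in Z. Z1 = {q0, q2, q3, q4, q5, q7}; fixed.
Sat(AF (a | p)) = {q0, q2, q3, q4, q5, q7}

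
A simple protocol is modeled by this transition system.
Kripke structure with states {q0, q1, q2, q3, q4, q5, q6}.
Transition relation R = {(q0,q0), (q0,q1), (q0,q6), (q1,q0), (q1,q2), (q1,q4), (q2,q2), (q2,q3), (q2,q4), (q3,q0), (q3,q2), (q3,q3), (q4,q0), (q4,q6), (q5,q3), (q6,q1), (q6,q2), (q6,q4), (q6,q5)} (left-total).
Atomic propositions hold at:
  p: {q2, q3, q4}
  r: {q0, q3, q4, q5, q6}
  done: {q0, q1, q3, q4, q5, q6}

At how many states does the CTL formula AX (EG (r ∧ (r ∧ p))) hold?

Sat(r ∧ p) = {q3, q4}
Sat(r ∧ (r ∧ p)) = {q3, q4}
EG (r ∧ (r ∧ p)): greatest fixpoint, start Z0 = {q3, q4}, keep only states in Sat with some successor in Z. Z1 = {q3}; fixed.
Sat(EG (r ∧ (r ∧ p))) = {q3}
Sat(AX (EG (r ∧ (r ∧ p)))) = {s : every successor in {q3}} = {q5}
|Sat(AX (EG (r ∧ (r ∧ p))))| = |{q5}| = 1.

1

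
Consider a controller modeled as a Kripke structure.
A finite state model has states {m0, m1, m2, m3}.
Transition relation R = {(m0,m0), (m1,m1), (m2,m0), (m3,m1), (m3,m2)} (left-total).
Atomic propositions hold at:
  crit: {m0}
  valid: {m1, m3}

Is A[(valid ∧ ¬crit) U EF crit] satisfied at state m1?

No

Sat(¬crit) = {m1, m2, m3}
Sat(valid ∧ ¬crit) = {m1, m3}
EF crit: least fixpoint, start Z0 = {m0}, add states with some successor in Z. Z1 = {m0, m2}; Z2 = {m0, m2, m3}; fixed.
Sat(EF crit) = {m0, m2, m3}
A[(valid ∧ ¬crit) U EF crit]: least fixpoint, start Z0 = Sat(EF crit) = {m0, m2, m3}, add states in Sat(valid ∧ ¬crit) with every successor in Z. Already a fixed point.
Sat(A[(valid ∧ ¬crit) U EF crit]) = {m0, m2, m3}
m1 ∉ Sat(A[(valid ∧ ¬crit) U EF crit]) = {m0, m2, m3}, so the formula does not hold at m1.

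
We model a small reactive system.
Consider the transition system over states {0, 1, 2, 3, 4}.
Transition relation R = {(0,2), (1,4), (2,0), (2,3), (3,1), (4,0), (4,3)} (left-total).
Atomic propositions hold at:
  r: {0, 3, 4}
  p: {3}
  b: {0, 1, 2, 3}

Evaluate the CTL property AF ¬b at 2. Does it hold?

No

Sat(¬b) = {4}
AF ¬b: least fixpoint, start Z0 = {4}, add states with every successor in Z. Z1 = {1, 4}; Z2 = {1, 3, 4}; fixed.
Sat(AF ¬b) = {1, 3, 4}
2 ∉ Sat(AF ¬b) = {1, 3, 4}, so the formula does not hold at 2.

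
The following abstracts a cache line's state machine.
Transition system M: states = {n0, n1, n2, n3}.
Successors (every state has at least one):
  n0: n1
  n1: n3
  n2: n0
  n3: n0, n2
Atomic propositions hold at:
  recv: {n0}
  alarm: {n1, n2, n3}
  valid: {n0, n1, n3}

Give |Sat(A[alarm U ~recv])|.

3

Sat(~recv) = {n1, n2, n3}
A[alarm U ~recv]: least fixpoint, start Z0 = Sat(~recv) = {n1, n2, n3}, add states in Sat(alarm) with every successor in Z. Already a fixed point.
Sat(A[alarm U ~recv]) = {n1, n2, n3}
|Sat(A[alarm U ~recv])| = |{n1, n2, n3}| = 3.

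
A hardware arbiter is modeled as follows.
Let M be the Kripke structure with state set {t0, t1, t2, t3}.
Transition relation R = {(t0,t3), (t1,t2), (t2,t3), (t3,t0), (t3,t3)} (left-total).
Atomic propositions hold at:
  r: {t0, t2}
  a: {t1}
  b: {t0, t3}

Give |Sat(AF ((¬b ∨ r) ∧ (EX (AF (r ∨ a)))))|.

1

Sat(¬b) = {t1, t2}
Sat(¬b ∨ r) = {t0, t1, t2}
Sat(r ∨ a) = {t0, t1, t2}
AF (r ∨ a): least fixpoint, start Z0 = {t0, t1, t2}, add states with every successor in Z. Already a fixed point.
Sat(AF (r ∨ a)) = {t0, t1, t2}
Sat(EX (AF (r ∨ a))) = {s : some successor in {t0, t1, t2}} = {t1, t3}
Sat((¬b ∨ r) ∧ (EX (AF (r ∨ a)))) = {t1}
AF ((¬b ∨ r) ∧ (EX (AF (r ∨ a)))): least fixpoint, start Z0 = {t1}, add states with every successor in Z. Already a fixed point.
Sat(AF ((¬b ∨ r) ∧ (EX (AF (r ∨ a))))) = {t1}
|Sat(AF ((¬b ∨ r) ∧ (EX (AF (r ∨ a)))))| = |{t1}| = 1.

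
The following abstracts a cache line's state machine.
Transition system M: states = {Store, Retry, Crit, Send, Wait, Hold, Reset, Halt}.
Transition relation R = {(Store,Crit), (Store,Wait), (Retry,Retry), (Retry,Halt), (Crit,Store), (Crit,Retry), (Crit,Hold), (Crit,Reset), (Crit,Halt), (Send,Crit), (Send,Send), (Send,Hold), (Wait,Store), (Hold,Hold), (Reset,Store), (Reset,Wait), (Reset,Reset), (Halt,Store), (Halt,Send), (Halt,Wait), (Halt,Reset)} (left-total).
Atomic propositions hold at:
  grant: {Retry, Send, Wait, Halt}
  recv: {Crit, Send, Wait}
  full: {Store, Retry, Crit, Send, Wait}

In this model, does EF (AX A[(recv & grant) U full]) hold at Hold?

No

Sat(recv & grant) = {Send, Wait}
A[(recv & grant) U full]: least fixpoint, start Z0 = Sat(full) = {Store, Retry, Crit, Send, Wait}, add states in Sat(recv & grant) with every successor in Z. Already a fixed point.
Sat(A[(recv & grant) U full]) = {Store, Retry, Crit, Send, Wait}
Sat(AX A[(recv & grant) U full]) = {s : every successor in {Store, Retry, Crit, Send, Wait}} = {Store, Wait}
EF (AX A[(recv & grant) U full]): least fixpoint, start Z0 = {Store, Wait}, add states with some successor in Z. Z1 = {Store, Crit, Wait, Reset, Halt}; Z2 = {Store, Retry, Crit, Send, Wait, Reset, Halt}; fixed.
Sat(EF (AX A[(recv & grant) U full])) = {Store, Retry, Crit, Send, Wait, Reset, Halt}
Hold ∉ Sat(EF (AX A[(recv & grant) U full])) = {Store, Retry, Crit, Send, Wait, Reset, Halt}, so the formula does not hold at Hold.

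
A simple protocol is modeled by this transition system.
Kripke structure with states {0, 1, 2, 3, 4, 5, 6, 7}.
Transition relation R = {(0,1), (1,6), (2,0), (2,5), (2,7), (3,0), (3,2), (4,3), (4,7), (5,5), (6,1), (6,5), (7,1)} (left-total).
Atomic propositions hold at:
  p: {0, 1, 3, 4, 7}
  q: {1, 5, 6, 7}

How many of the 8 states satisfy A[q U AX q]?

5

Sat(AX q) = {s : every successor in {1, 5, 6, 7}} = {0, 1, 5, 6, 7}
A[q U AX q]: least fixpoint, start Z0 = Sat(AX q) = {0, 1, 5, 6, 7}, add states in Sat(q) with every successor in Z. Already a fixed point.
Sat(A[q U AX q]) = {0, 1, 5, 6, 7}
|Sat(A[q U AX q])| = |{0, 1, 5, 6, 7}| = 5.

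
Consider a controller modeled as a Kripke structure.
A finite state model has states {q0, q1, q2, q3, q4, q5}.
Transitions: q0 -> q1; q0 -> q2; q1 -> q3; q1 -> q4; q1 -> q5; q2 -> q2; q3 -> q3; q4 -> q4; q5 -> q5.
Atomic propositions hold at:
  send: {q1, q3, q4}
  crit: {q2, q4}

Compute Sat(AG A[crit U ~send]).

{q2, q5}

Sat(~send) = {q0, q2, q5}
A[crit U ~send]: least fixpoint, start Z0 = Sat(~send) = {q0, q2, q5}, add states in Sat(crit) with every successor in Z. Already a fixed point.
Sat(A[crit U ~send]) = {q0, q2, q5}
AG A[crit U ~send]: greatest fixpoint, start Z0 = {q0, q2, q5}, keep only states in Sat with every successor in Z. Z1 = {q2, q5}; fixed.
Sat(AG A[crit U ~send]) = {q2, q5}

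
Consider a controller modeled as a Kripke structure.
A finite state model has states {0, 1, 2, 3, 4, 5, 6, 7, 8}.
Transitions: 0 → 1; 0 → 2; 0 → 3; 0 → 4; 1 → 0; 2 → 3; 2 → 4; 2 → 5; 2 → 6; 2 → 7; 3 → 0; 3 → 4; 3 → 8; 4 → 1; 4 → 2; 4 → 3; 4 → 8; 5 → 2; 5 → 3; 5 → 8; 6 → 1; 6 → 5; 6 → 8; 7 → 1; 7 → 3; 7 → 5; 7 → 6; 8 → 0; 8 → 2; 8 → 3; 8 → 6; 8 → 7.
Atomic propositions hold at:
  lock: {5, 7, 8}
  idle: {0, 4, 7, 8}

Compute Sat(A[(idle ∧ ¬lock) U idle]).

{0, 4, 7, 8}

Sat(¬lock) = {0, 1, 2, 3, 4, 6}
Sat(idle ∧ ¬lock) = {0, 4}
A[(idle ∧ ¬lock) U idle]: least fixpoint, start Z0 = Sat(idle) = {0, 4, 7, 8}, add states in Sat(idle ∧ ¬lock) with every successor in Z. Already a fixed point.
Sat(A[(idle ∧ ¬lock) U idle]) = {0, 4, 7, 8}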